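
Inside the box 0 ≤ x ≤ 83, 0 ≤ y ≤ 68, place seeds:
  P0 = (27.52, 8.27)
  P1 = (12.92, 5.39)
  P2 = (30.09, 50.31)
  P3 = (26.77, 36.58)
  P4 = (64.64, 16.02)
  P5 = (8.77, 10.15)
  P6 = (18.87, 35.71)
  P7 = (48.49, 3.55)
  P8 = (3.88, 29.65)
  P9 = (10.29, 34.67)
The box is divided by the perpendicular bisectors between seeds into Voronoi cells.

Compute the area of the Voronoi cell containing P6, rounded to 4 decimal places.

1. box [0,83]×[0,68]: [(0, 0) (83, 0) (83, 68) (0, 68)]
2. ⊥bis P6·P0 via (23.195,21.99): [(0, 14.6782) (83, 40.8425) (83, 68) (0, 68)]  |A|=3339.8914
3. ⊥bis P6·P1 via (15.895,20.55): [(0, 23.6692) (17.5788, 20.2196) (83, 40.8425) (83, 68) (0, 68)]  |A|=3260.8654
4. ⊥bis P6·P2 via (24.48,43.01): [(0, 61.8227) (0, 23.6692) (17.5788, 20.2196) (43.5023, 28.3915)]  |A|=946.4212
5. ⊥bis P6·P3 via (22.82,36.145): [(21.8406, 45.0384) (0, 61.8227) (0, 23.6692) (17.5788, 20.2196) (24.3391, 22.3507)]  |A|=721.4909
6. ⊥bis P6·P4 via (41.755,25.865): [(21.8406, 45.0384) (0, 61.8227) (0, 23.6692) (17.5788, 20.2196) (24.3391, 22.3507)]  |A|=721.4909
7. ⊥bis P6·P5 via (13.82,22.93): [(21.8406, 45.0384) (0, 61.8227) (0, 28.391) (19.3034, 20.7632) (24.3391, 22.3507)]  |A|=668.1651
8. ⊥bis P6·P7 via (33.68,19.63): [(21.8406, 45.0384) (0, 61.8227) (0, 28.391) (19.3034, 20.7632) (24.3391, 22.3507)]  |A|=668.1651
9. ⊥bis P6·P8 via (11.375,32.68): [(21.8406, 45.0384) (0, 61.8227) (0, 60.8172) (15.6012, 22.2262) (19.3034, 20.7632) (24.3391, 22.3507)]  |A|=415.2218
10. ⊥bis P6·P9 via (14.58,35.19): [(21.8406, 45.0384) (12.5178, 52.2028) (16.1791, 21.9978) (19.3034, 20.7632) (24.3391, 22.3507)]  |A|=226.2775
11. canonical 5-gon: [(21.8406, 45.0384) (12.5178, 52.2028) (16.1791, 21.9978) (19.3034, 20.7632) (24.3391, 22.3507)]
12. shoelace: 226.2775

Area of P6's cell: 226.2775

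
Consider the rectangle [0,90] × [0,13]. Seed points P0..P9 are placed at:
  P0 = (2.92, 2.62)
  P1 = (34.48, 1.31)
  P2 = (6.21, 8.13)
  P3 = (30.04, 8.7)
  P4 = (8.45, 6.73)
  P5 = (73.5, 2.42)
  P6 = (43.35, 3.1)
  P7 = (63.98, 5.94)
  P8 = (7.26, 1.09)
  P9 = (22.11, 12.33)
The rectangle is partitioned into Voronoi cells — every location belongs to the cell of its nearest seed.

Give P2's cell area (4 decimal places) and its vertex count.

1. box [0,90]×[0,13]: [(0, 0) (90, 0) (90, 13) (0, 13)]
2. ⊥bis P2·P0 via (4.565,5.375): [(0, 8.1007) (13.5669, 0) (90, 0) (90, 13) (0, 13)]  |A|=1115.049
3. ⊥bis P2·P1 via (20.345,4.72): [(0, 8.1007) (13.5669, 0) (19.2063, 0) (22.3425, 13) (0, 13)]  |A|=215.1164
4. ⊥bis P2·P3 via (18.125,8.415): [(0, 8.1007) (13.5669, 0) (18.3263, 0) (18.0153, 13) (0, 13)]  |A|=181.2695
5. ⊥bis P2·P4 via (7.33,7.43): [(0, 8.1007) (5.6432, 4.7312) (10.8112, 13) (0, 13)]  |A|=58.5219
6. ⊥bis P2·P5 via (39.855,5.275): [(0, 8.1007) (5.6432, 4.7312) (10.8112, 13) (0, 13)]  |A|=58.5219
7. ⊥bis P2·P6 via (24.78,5.615): [(0, 8.1007) (5.6432, 4.7312) (10.8112, 13) (0, 13)]  |A|=58.5219
8. ⊥bis P2·P7 via (35.095,7.035): [(0, 8.1007) (5.6432, 4.7312) (10.8112, 13) (0, 13)]  |A|=58.5219
9. ⊥bis P2·P8 via (6.735,4.61): [(0, 8.1007) (5.6432, 4.7312) (10.8112, 13) (0, 13)]  |A|=58.5219
10. ⊥bis P2·P9 via (14.16,10.23): [(0, 8.1007) (5.6432, 4.7312) (10.8112, 13) (0, 13)]  |A|=58.5219
11. canonical 4-gon: [(0, 8.1007) (5.6432, 4.7312) (10.8112, 13) (0, 13)]
12. shoelace: 58.5219

Area of P2's cell: 58.5219 (4 vertices)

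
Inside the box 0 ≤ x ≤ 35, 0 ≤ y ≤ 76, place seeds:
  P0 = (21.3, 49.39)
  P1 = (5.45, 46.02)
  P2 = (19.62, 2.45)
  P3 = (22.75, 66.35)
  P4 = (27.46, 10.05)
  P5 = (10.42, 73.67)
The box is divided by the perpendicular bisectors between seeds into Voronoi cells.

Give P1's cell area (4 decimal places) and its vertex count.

Area of P1's cell: 529.8026 (6 vertices)

1. box [0,35]×[0,76]: [(0, 0) (35, 0) (35, 76) (0, 76)]
2. ⊥bis P1·P0 via (13.375,47.705): [(0, 0) (23.518, 0) (7.359, 76) (0, 76)]  |A|=1173.323
3. ⊥bis P1·P2 via (12.535,24.235): [(0, 20.1583) (17.9881, 26.0085) (7.359, 76) (0, 76)]  |A|=686.1852
4. ⊥bis P1·P3 via (14.1,56.185): [(0, 68.1835) (0, 20.1583) (17.9881, 26.0085) (11.0136, 58.8114)]  |A|=579.8965
5. ⊥bis P1·P4 via (16.455,28.035): [(0, 68.1835) (0, 20.1583) (7.6467, 22.6452) (17.4303, 28.6318) (11.0136, 58.8114)]  |A|=565.3942
6. ⊥bis P1·P5 via (7.935,59.845): [(10.2981, 59.4202) (0, 61.2713) (0, 20.1583) (7.6467, 22.6452) (17.4303, 28.6318) (11.0136, 58.8114)]  |A|=529.8026
7. canonical 6-gon: [(10.2981, 59.4202) (0, 61.2713) (0, 20.1583) (7.6467, 22.6452) (17.4303, 28.6318) (11.0136, 58.8114)]
8. shoelace: 529.8026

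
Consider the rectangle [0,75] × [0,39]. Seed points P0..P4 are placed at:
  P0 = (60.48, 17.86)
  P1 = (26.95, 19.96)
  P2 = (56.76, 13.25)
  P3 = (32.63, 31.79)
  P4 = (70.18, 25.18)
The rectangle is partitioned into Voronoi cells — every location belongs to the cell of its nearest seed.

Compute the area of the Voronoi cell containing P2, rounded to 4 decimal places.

1. box [0,75]×[0,39]: [(0, 0) (75, 0) (75, 39) (0, 39)]
2. ⊥bis P2·P0 via (58.62,15.555): [(0, 0) (75, 0) (75, 2.3373) (29.5658, 39) (0, 39)]  |A|=2092.1306
3. ⊥bis P2·P1 via (41.855,16.605): [(38.1173, 0) (75, 0) (75, 2.3373) (44.232, 27.1652)]  |A|=536.9203
4. ⊥bis P2·P3 via (44.695,22.52): [(42.5613, 19.743) (38.1173, 0) (75, 0) (75, 2.3373) (46.721, 25.1568)]  |A|=526.0058
5. ⊥bis P2·P4 via (63.47,19.215): [(42.5613, 19.743) (38.1173, 0) (75, 0) (75, 2.3373) (46.721, 25.1568)]  |A|=526.0058
6. canonical 5-gon: [(42.5613, 19.743) (38.1173, 0) (75, 0) (75, 2.3373) (46.721, 25.1568)]
7. shoelace: 526.0058

Area of P2's cell: 526.0058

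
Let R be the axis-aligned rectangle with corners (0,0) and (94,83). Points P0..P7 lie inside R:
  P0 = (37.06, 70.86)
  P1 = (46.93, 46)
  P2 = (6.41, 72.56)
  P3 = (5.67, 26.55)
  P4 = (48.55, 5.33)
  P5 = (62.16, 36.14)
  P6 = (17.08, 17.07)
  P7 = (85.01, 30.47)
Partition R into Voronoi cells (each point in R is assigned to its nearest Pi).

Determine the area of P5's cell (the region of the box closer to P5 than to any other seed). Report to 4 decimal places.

Area of P5's cell: 1006.1638

1. box [0,94]×[0,83]: [(0, 0) (94, 0) (94, 83) (0, 83)]
2. ⊥bis P5·P0 via (49.61,53.5): [(0, 17.6356) (0, 0) (94, 0) (94, 83) (90.4164, 83)]  |A|=4846.9952
3. ⊥bis P5·P1 via (54.545,41.07): [(74.014, 71.1423) (27.956, 0) (94, 0) (94, 83) (90.4164, 83)]  |A|=3199.9261
4. ⊥bis P5·P2 via (34.285,54.35): [(74.014, 71.1423) (27.956, 0) (94, 0) (94, 83) (90.4164, 83)]  |A|=3199.9261
5. ⊥bis P5·P3 via (33.915,31.345): [(74.014, 71.1423) (36.8928, 13.804) (39.2363, 0) (94, 0) (94, 83) (90.4164, 83)]  |A|=3122.0696
6. ⊥bis P5·P4 via (55.355,20.735): [(74.014, 71.1423) (44.4878, 25.5355) (94, 3.664) (94, 83) (90.4164, 83)]  |A|=2265.9889
7. ⊥bis P5·P6 via (39.62,26.605): [(74.014, 71.1423) (44.4878, 25.5355) (94, 3.664) (94, 83) (90.4164, 83)]  |A|=2265.9889
8. ⊥bis P5·P7 via (73.585,33.305): [(84.9326, 79.0356) (74.014, 71.1423) (44.4878, 25.5355) (68.9731, 14.7193)]  |A|=1006.1638
9. canonical 4-gon: [(84.9326, 79.0356) (74.014, 71.1423) (44.4878, 25.5355) (68.9731, 14.7193)]
10. shoelace: 1006.1638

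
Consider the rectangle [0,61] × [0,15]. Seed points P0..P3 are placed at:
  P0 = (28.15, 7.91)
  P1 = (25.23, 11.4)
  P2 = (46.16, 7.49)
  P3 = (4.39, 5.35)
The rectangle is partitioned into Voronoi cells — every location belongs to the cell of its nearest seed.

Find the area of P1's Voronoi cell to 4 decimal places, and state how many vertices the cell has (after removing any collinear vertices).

Area of P1's cell: 137.2264 (3 vertices)

1. box [0,61]×[0,15]: [(0, 0) (61, 0) (61, 15) (0, 15)]
2. ⊥bis P1·P0 via (26.69,9.655): [(0, 0) (15.1503, 0) (33.0784, 15) (0, 15)]  |A|=361.715
3. ⊥bis P1·P2 via (35.695,9.445): [(0, 0) (15.1503, 0) (33.0784, 15) (0, 15)]  |A|=361.715
4. ⊥bis P1·P3 via (14.81,8.375): [(16.8327, 1.4076) (33.0784, 15) (12.8867, 15)]  |A|=137.2264
5. canonical 3-gon: [(16.8327, 1.4076) (33.0784, 15) (12.8867, 15)]
6. shoelace: 137.2264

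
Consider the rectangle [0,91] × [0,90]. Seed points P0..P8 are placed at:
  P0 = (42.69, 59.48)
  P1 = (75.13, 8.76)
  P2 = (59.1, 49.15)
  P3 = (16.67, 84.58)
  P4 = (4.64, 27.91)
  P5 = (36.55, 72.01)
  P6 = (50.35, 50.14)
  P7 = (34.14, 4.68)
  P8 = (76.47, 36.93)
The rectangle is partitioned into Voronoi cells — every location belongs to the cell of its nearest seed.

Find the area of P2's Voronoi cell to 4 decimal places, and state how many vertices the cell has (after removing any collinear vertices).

Area of P2's cell: 1171.9783 (8 vertices)

1. box [0,91]×[0,90]: [(0, 0) (91, 0) (91, 90) (0, 90)]
2. ⊥bis P2·P0 via (50.895,54.315): [(16.704, 0) (91, 0) (91, 90) (73.3585, 90)]  |A|=4137.1865
3. ⊥bis P2·P1 via (67.115,28.955): [(24.2125, 11.9279) (91, 38.4345) (91, 90) (73.3585, 90)]  |A|=2410.6197
4. ⊥bis P2·P3 via (37.885,66.865): [(24.2125, 11.9279) (91, 38.4345) (91, 90) (73.3585, 90)]  |A|=2410.6197
5. ⊥bis P2·P4 via (31.87,38.53): [(35.3468, 29.6154) (39.828, 18.1253) (91, 38.4345) (91, 90) (73.3585, 90)]  |A|=2307.0215
6. ⊥bis P2·P5 via (47.825,60.58): [(66.329, 78.833) (35.3468, 29.6154) (39.828, 18.1253) (91, 38.4345) (91, 90) (77.6494, 90)]  |A|=2283.0631
7. ⊥bis P2·P6 via (54.725,49.645): [(66.329, 78.833) (56.2084, 62.7557) (51.6915, 22.8337) (91, 38.4345) (91, 90) (77.6494, 90)]  |A|=1862.784
8. ⊥bis P2·P7 via (46.62,26.915): [(66.329, 78.833) (56.2084, 62.7557) (51.8229, 23.9948) (52.9802, 23.3452) (91, 38.4345) (91, 90) (77.6494, 90)]  |A|=1862.0695
9. ⊥bis P2·P8 via (67.785,43.04): [(66.329, 78.833) (56.2084, 62.7557) (51.8229, 23.9948) (52.9802, 23.3452) (54.2972, 23.8679) (91, 76.0387) (91, 90) (77.6494, 90)]  |A|=1171.9783
10. canonical 8-gon: [(66.329, 78.833) (56.2084, 62.7557) (51.8229, 23.9948) (52.9802, 23.3452) (54.2972, 23.8679) (91, 76.0387) (91, 90) (77.6494, 90)]
11. shoelace: 1171.9783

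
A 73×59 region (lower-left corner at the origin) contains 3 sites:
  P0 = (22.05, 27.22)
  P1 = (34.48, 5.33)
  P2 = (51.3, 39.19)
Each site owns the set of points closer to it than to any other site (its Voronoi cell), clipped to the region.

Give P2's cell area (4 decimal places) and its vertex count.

1. box [0,73]×[0,59]: [(0, 0) (73, 0) (73, 59) (0, 59)]
2. ⊥bis P2·P0 via (36.675,33.205): [(50.2635, 0) (73, 0) (73, 59) (26.1189, 59)]  |A|=2053.7192
3. ⊥bis P2·P1 via (42.89,22.26): [(40.7111, 23.3424) (73, 7.3028) (73, 59) (26.1189, 59)]  |A|=1670.4573
4. canonical 4-gon: [(40.7111, 23.3424) (73, 7.3028) (73, 59) (26.1189, 59)]
5. shoelace: 1670.4573

Area of P2's cell: 1670.4573 (4 vertices)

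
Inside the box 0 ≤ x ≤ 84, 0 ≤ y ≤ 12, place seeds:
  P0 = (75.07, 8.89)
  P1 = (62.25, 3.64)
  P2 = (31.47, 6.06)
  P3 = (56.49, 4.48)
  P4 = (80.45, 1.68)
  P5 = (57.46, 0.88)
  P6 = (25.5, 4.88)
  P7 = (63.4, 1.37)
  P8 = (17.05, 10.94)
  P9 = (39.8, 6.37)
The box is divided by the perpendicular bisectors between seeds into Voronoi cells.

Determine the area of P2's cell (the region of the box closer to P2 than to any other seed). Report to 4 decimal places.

1. box [0,84]×[0,12]: [(0, 0) (84, 0) (84, 12) (0, 12)]
2. ⊥bis P2·P0 via (53.27,7.475): [(0, 0) (53.7552, 0) (52.9763, 12) (0, 12)]  |A|=640.3889
3. ⊥bis P2·P1 via (46.86,4.85): [(0, 0) (46.4787, 0) (47.4222, 12) (0, 12)]  |A|=563.405
4. ⊥bis P2·P3 via (43.98,5.27): [(0, 0) (43.6472, 0) (44.405, 12) (0, 12)]  |A|=528.3132
5. ⊥bis P2·P4 via (55.96,3.87): [(0, 0) (43.6472, 0) (44.405, 12) (0, 12)]  |A|=528.3132
6. ⊥bis P2·P5 via (44.465,3.47): [(0, 0) (43.6472, 0) (44.405, 12) (0, 12)]  |A|=528.3132
7. ⊥bis P2·P6 via (28.485,5.47): [(29.5662, 0) (43.6472, 0) (44.405, 12) (27.1943, 12)]  |A|=187.7503
8. ⊥bis P2·P7 via (47.435,3.715): [(29.5662, 0) (43.6472, 0) (44.405, 12) (27.1943, 12)]  |A|=187.7503
9. ⊥bis P2·P8 via (24.26,8.5): [(29.5662, 0) (43.6472, 0) (44.405, 12) (27.1943, 12)]  |A|=187.7503
10. ⊥bis P2·P9 via (35.635,6.215): [(29.5662, 0) (35.8663, 0) (35.4197, 12) (27.1943, 12)]  |A|=87.1531
11. canonical 4-gon: [(29.5662, 0) (35.8663, 0) (35.4197, 12) (27.1943, 12)]
12. shoelace: 87.1531

Area of P2's cell: 87.1531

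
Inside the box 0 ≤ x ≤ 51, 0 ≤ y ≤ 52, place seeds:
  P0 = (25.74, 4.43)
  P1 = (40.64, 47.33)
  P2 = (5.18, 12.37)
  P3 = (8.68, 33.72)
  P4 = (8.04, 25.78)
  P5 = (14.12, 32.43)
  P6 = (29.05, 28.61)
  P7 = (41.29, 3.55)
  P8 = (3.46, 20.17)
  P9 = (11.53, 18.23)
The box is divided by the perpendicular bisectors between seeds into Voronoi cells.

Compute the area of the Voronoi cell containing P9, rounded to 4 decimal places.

1. box [0,51]×[0,52]: [(0, 0) (51, 0) (51, 52) (0, 52)]
2. ⊥bis P9·P0 via (18.635,11.33): [(0, 0) (7.6319, 0) (51, 44.6566) (51, 52) (0, 52)]  |A|=1683.6648
3. ⊥bis P9·P1 via (26.085,32.78): [(0, 0) (7.6319, 0) (32.8723, 25.9903) (6.8716, 52) (0, 52)]  |A|=1043.2227
4. ⊥bis P9·P2 via (8.355,15.3): [(0, 24.3536) (15.2424, 7.8366) (32.8723, 25.9903) (6.8716, 52) (0, 52)]  |A|=827.7141
5. ⊥bis P9·P3 via (10.105,25.975): [(0.1876, 24.1503) (15.2424, 7.8366) (32.8723, 25.9903) (29.3483, 29.5156)]  |A|=341.307
6. ⊥bis P9·P4 via (9.785,22.005): [(23.8405, 28.5022) (4.4452, 19.5367) (15.2424, 7.8366) (32.8723, 25.9903) (29.3483, 29.5156)]  |A|=277.4799
7. ⊥bis P9·P5 via (12.825,25.33): [(15.803, 24.7868) (4.4452, 19.5367) (15.2424, 7.8366) (29.3109, 22.3231)]  |A|=209.9577
8. ⊥bis P9·P6 via (20.29,23.42): [(19.9257, 24.0349) (15.803, 24.7868) (4.4452, 19.5367) (15.2424, 7.8366) (24.1117, 16.9694)]  |A|=180.3854
9. ⊥bis P9·P7 via (26.41,10.89): [(19.9257, 24.0349) (15.803, 24.7868) (4.4452, 19.5367) (15.2424, 7.8366) (24.1117, 16.9694)]  |A|=180.3854
10. ⊥bis P9·P8 via (7.495,19.2): [(19.9257, 24.0349) (15.803, 24.7868) (7.9673, 21.1648) (6.9289, 16.8453) (15.2424, 7.8366) (24.1117, 16.9694)]  |A|=173.6239
11. canonical 6-gon: [(19.9257, 24.0349) (15.803, 24.7868) (7.9673, 21.1648) (6.9289, 16.8453) (15.2424, 7.8366) (24.1117, 16.9694)]
12. shoelace: 173.6239

Area of P9's cell: 173.6239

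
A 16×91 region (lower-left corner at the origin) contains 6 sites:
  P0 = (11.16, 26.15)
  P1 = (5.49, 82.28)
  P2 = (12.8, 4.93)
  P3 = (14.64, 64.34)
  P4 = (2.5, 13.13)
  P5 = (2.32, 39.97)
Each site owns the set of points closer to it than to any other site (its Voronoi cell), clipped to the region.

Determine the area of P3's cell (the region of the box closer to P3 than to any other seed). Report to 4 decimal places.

Area of P3's cell: 317.7460

1. box [0,16]×[0,91]: [(0, 0) (16, 0) (16, 91) (0, 91)]
2. ⊥bis P3·P0 via (12.9,45.245): [(0, 46.4205) (16, 44.9625) (16, 91) (0, 91)]  |A|=724.9359
3. ⊥bis P3·P1 via (10.065,73.31): [(0, 68.1765) (0, 46.4205) (16, 44.9625) (16, 76.337)]  |A|=425.0444
4. ⊥bis P3·P2 via (13.72,34.635): [(0, 68.1765) (0, 46.4205) (16, 44.9625) (16, 76.337)]  |A|=425.0444
5. ⊥bis P3·P4 via (8.57,38.735): [(0, 68.1765) (0, 46.4205) (16, 44.9625) (16, 76.337)]  |A|=425.0444
6. ⊥bis P3·P5 via (8.48,52.155): [(0, 68.1765) (0, 56.442) (16, 48.3533) (16, 76.337)]  |A|=317.746
7. canonical 4-gon: [(0, 68.1765) (0, 56.442) (16, 48.3533) (16, 76.337)]
8. shoelace: 317.746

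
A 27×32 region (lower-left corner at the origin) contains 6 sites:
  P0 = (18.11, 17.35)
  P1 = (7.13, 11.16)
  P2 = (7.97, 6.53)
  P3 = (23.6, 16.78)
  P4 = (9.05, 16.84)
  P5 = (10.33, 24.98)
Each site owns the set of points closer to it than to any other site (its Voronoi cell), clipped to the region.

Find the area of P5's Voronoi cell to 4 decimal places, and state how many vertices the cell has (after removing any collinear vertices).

Area of P5's cell: 207.6951 (5 vertices)

1. box [0,27]×[0,32]: [(0, 0) (27, 0) (27, 32) (0, 32)]
2. ⊥bis P5·P0 via (14.22,21.165): [(0, 6.6654) (24.8461, 32) (0, 32)]  |A|=314.7324
3. ⊥bis P5·P1 via (8.73,18.07): [(0, 20.0914) (10.7304, 17.6068) (24.8461, 32) (0, 32)]  |A|=242.6993
4. ⊥bis P5·P2 via (9.15,15.755): [(0, 20.0914) (10.7304, 17.6068) (24.8461, 32) (0, 32)]  |A|=242.6993
5. ⊥bis P5·P3 via (16.965,20.88): [(0, 20.0914) (10.7304, 17.6068) (22.1167, 29.2169) (23.8364, 32) (0, 32)]  |A|=241.2943
6. ⊥bis P5·P4 via (9.69,20.91): [(0, 22.4337) (13.3981, 20.3269) (22.1167, 29.2169) (23.8364, 32) (0, 32)]  |A|=207.6951
7. canonical 5-gon: [(0, 22.4337) (13.3981, 20.3269) (22.1167, 29.2169) (23.8364, 32) (0, 32)]
8. shoelace: 207.6951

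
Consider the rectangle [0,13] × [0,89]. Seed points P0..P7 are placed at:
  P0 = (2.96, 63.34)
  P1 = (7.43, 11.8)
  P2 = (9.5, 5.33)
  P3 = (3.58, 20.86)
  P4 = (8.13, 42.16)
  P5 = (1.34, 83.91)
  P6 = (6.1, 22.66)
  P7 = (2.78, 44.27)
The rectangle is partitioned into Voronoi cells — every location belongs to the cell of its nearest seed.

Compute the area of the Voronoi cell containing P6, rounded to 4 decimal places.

Area of P6's cell: 149.9741

1. box [0,13]×[0,89]: [(0, 0) (13, 0) (13, 89) (0, 89)]
2. ⊥bis P6·P0 via (4.53,43): [(0, 42.6503) (0, 0) (13, 0) (13, 43.6538)]  |A|=560.9768
3. ⊥bis P6·P1 via (6.765,17.23): [(0, 42.6503) (0, 16.4015) (13, 17.9936) (13, 43.6538)]  |A|=337.4087
4. ⊥bis P6·P2 via (7.8,13.995): [(0, 42.6503) (0, 16.4015) (13, 17.9936) (13, 43.6538)]  |A|=337.4087
5. ⊥bis P6·P3 via (4.84,21.76): [(0, 42.6503) (0, 28.536) (7.9703, 17.3776) (13, 17.9936) (13, 43.6538)]  |A|=289.051
6. ⊥bis P6·P4 via (7.115,32.41): [(0, 33.1507) (0, 28.536) (7.9703, 17.3776) (13, 17.9936) (13, 31.7974)]  |A|=150.2365
7. ⊥bis P6·P5 via (3.72,53.285): [(0, 33.1507) (0, 28.536) (7.9703, 17.3776) (13, 17.9936) (13, 31.7974)]  |A|=150.2365
8. ⊥bis P6·P7 via (4.44,33.465): [(1.4271, 33.0021) (0, 32.7829) (0, 28.536) (7.9703, 17.3776) (13, 17.9936) (13, 31.7974)]  |A|=149.9741
9. canonical 6-gon: [(1.4271, 33.0021) (0, 32.7829) (0, 28.536) (7.9703, 17.3776) (13, 17.9936) (13, 31.7974)]
10. shoelace: 149.9741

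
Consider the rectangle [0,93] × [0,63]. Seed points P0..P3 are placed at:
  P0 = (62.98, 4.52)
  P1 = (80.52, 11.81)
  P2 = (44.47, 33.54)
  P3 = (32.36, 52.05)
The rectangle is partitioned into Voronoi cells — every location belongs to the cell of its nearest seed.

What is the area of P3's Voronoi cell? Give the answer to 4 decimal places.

1. box [0,93]×[0,63]: [(0, 0) (93, 0) (93, 63) (0, 63)]
2. ⊥bis P3·P0 via (47.67,28.285): [(0, 0) (3.7645, 0) (93, 57.4877) (93, 63) (0, 63)]  |A|=3294.0283
3. ⊥bis P3·P1 via (56.44,31.93): [(0, 0) (3.7645, 0) (60.0681, 36.2721) (82.4005, 63) (0, 63)]  |A|=3061.6118
4. ⊥bis P3·P2 via (38.415,42.795): [(0, 17.6623) (69.2981, 63) (0, 63)]  |A|=1570.9075
5. canonical 3-gon: [(0, 17.6623) (69.2981, 63) (0, 63)]
6. shoelace: 1570.9075

Area of P3's cell: 1570.9075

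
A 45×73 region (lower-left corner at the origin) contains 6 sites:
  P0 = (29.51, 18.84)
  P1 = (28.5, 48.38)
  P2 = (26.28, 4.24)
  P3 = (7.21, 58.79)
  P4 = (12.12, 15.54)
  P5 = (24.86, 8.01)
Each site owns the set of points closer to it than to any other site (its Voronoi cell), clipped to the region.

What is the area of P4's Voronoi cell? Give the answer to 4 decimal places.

1. box [0,45]×[0,73]: [(0, 0) (45, 0) (45, 73) (0, 73)]
2. ⊥bis P4·P0 via (20.815,17.19): [(0, 0) (24.077, 0) (10.2243, 73) (0, 73)]  |A|=1251.9976
3. ⊥bis P4·P1 via (20.31,31.96): [(0, 42.0903) (0, 0) (24.077, 0) (17.772, 33.2259)]  |A|=774.0043
4. ⊥bis P4·P2 via (19.2,9.89): [(0, 42.0903) (0, 0) (11.3076, 0) (21.6239, 12.9274) (17.772, 33.2259)]  |A|=691.4663
5. ⊥bis P4·P3 via (9.665,37.165): [(9.8357, 37.1844) (0, 36.0678) (0, 0) (11.3076, 0) (21.6239, 12.9274) (17.772, 33.2259)]  |A|=661.8485
6. ⊥bis P4·P5 via (18.49,11.775): [(9.8357, 37.1844) (0, 36.0678) (0, 0) (11.3076, 0) (12.1666, 1.0765) (21.0278, 16.0687) (17.772, 33.2259)]  |A|=643.4623
7. canonical 7-gon: [(9.8357, 37.1844) (0, 36.0678) (0, 0) (11.3076, 0) (12.1666, 1.0765) (21.0278, 16.0687) (17.772, 33.2259)]
8. shoelace: 643.4623

Area of P4's cell: 643.4623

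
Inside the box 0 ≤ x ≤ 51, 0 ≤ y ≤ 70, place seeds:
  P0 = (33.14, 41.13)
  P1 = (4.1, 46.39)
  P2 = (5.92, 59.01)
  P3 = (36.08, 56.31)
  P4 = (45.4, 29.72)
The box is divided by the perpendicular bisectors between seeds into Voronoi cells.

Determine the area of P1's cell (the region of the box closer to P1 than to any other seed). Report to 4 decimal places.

1. box [0,51]×[0,70]: [(0, 0) (51, 0) (51, 70) (0, 70)]
2. ⊥bis P1·P0 via (18.62,43.76): [(0, 0) (10.6938, 0) (23.3728, 70) (0, 70)]  |A|=1192.3314
3. ⊥bis P1·P2 via (5.01,52.7): [(0, 53.4225) (0, 0) (10.6938, 0) (19.8516, 50.5596)]  |A|=800.598
4. ⊥bis P1·P3 via (20.09,51.35): [(0, 53.4225) (0, 0) (10.6938, 0) (19.8516, 50.5596)]  |A|=800.598
5. ⊥bis P1·P4 via (24.75,38.055): [(0, 53.4225) (0, 0) (9.3898, 0) (11.7553, 5.8606) (19.8516, 50.5596)]  |A|=796.777
6. canonical 5-gon: [(0, 53.4225) (0, 0) (9.3898, 0) (11.7553, 5.8606) (19.8516, 50.5596)]
7. shoelace: 796.777

Area of P1's cell: 796.7770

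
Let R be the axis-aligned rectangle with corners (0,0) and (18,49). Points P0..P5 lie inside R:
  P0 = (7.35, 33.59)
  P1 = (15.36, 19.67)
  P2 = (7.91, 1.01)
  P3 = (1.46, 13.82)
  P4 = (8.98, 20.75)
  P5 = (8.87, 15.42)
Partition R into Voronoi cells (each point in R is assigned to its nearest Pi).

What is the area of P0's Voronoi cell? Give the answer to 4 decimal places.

1. box [0,18]×[0,49]: [(0, 0) (18, 0) (18, 49) (0, 49)]
2. ⊥bis P0·P1 via (11.355,26.63): [(0, 20.096) (18, 30.4537) (18, 49) (0, 49)]  |A|=427.0525
3. ⊥bis P0·P2 via (7.63,17.3): [(0, 20.096) (18, 30.4537) (18, 49) (0, 49)]  |A|=427.0525
4. ⊥bis P0·P3 via (4.405,23.705): [(0, 25.0174) (5.635, 23.3385) (18, 30.4537) (18, 49) (0, 49)]  |A|=413.1865
5. ⊥bis P0·P4 via (8.165,27.17): [(0, 26.1335) (13.462, 27.8424) (18, 30.4537) (18, 49) (0, 49)]  |A|=386.4141
6. ⊥bis P0·P5 via (8.11,24.505): [(0, 26.1335) (13.462, 27.8424) (18, 30.4537) (18, 49) (0, 49)]  |A|=386.4141
7. canonical 5-gon: [(0, 26.1335) (13.462, 27.8424) (18, 30.4537) (18, 49) (0, 49)]
8. shoelace: 386.4141

Area of P0's cell: 386.4141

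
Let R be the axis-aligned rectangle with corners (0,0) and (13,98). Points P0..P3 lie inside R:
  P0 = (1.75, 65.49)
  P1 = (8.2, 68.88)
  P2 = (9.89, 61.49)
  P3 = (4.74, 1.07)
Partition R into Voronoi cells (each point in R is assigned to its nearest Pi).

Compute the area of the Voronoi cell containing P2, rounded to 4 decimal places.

1. box [0,13]×[0,98]: [(0, 0) (13, 0) (13, 98) (0, 98)]
2. ⊥bis P2·P0 via (5.82,63.49): [(0, 51.6463) (0, 0) (13, 0) (13, 78.1013)]  |A|=843.3594
3. ⊥bis P2·P1 via (9.045,65.185): [(6.3501, 64.5687) (0, 51.6463) (0, 0) (13, 0) (13, 66.0895)]  |A|=803.4205
4. ⊥bis P2·P3 via (7.315,31.28): [(6.3501, 64.5687) (0, 51.6463) (0, 31.9035) (13, 30.7954) (13, 66.0895)]  |A|=395.8774
5. canonical 5-gon: [(6.3501, 64.5687) (0, 51.6463) (0, 31.9035) (13, 30.7954) (13, 66.0895)]
6. shoelace: 395.8774

Area of P2's cell: 395.8774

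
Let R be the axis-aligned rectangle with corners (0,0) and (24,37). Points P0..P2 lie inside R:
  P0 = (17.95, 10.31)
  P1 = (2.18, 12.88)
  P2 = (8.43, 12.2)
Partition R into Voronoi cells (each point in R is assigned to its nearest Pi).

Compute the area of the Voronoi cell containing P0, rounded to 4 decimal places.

Area of P0's cell: 346.7512

1. box [0,24]×[0,37]: [(0, 0) (24, 0) (24, 37) (0, 37)]
2. ⊥bis P0·P1 via (10.065,11.595): [(8.1754, 0) (24, 0) (24, 37) (14.2052, 37)]  |A|=473.9592
3. ⊥bis P0·P2 via (13.19,11.255): [(10.9556, 0) (24, 0) (24, 37) (18.3011, 37)]  |A|=346.7512
4. canonical 4-gon: [(10.9556, 0) (24, 0) (24, 37) (18.3011, 37)]
5. shoelace: 346.7512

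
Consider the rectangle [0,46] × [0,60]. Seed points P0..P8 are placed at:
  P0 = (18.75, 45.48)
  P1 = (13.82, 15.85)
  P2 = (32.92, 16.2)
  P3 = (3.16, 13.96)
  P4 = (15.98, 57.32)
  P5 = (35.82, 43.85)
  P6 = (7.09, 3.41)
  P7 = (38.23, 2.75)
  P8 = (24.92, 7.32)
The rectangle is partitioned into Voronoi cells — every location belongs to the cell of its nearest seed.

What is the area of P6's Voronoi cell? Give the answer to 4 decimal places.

Area of P6's cell: 138.6805

1. box [0,46]×[0,60]: [(0, 0) (46, 0) (46, 60) (0, 60)]
2. ⊥bis P6·P0 via (12.92,24.445): [(0, 28.0259) (0, 0) (46, 0) (46, 15.2766)]  |A|=995.9578
3. ⊥bis P6·P1 via (10.455,9.63): [(0, 15.2861) (0, 0) (28.2555, 0)]  |A|=215.9583
4. ⊥bis P6·P2 via (20.005,9.805): [(23.6177, 2.509) (0, 15.2861) (0, 0) (24.8601, 0)]  |A|=211.6987
5. ⊥bis P6·P3 via (5.125,8.685): [(23.6177, 2.509) (9.316, 10.2462) (0, 6.7759) (0, 0) (24.8601, 0)]  |A|=172.058
6. ⊥bis P6·P4 via (11.535,30.365): [(23.6177, 2.509) (9.316, 10.2462) (0, 6.7759) (0, 0) (24.8601, 0)]  |A|=172.058
7. ⊥bis P6·P5 via (21.455,23.63): [(23.6177, 2.509) (9.316, 10.2462) (0, 6.7759) (0, 0) (24.8601, 0)]  |A|=172.058
8. ⊥bis P6·P7 via (22.66,3.08): [(22.6589, 3.0277) (9.316, 10.2462) (0, 6.7759) (0, 0) (22.5947, 0)]  |A|=167.748
9. ⊥bis P6·P8 via (16.005,5.365): [(15.6909, 6.7974) (9.316, 10.2462) (0, 6.7759) (0, 0) (17.1815, 0)]  |A|=138.6805
10. canonical 5-gon: [(15.6909, 6.7974) (9.316, 10.2462) (0, 6.7759) (0, 0) (17.1815, 0)]
11. shoelace: 138.6805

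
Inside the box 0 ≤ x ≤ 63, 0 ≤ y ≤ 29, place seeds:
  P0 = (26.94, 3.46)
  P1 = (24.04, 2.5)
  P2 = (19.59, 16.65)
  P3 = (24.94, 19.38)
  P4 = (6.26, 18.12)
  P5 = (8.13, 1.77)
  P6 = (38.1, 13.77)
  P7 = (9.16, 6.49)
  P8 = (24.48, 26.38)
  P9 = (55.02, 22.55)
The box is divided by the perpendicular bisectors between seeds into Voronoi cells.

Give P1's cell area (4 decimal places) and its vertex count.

Area of P1's cell: 75.4201 (5 vertices)

1. box [0,63]×[0,29]: [(0, 0) (63, 0) (63, 29) (0, 29)]
2. ⊥bis P1·P0 via (25.49,2.98): [(0, 0) (26.4765, 0) (16.8765, 29) (0, 29)]  |A|=628.618
3. ⊥bis P1·P2 via (21.815,9.575): [(0, 2.7145) (0, 0) (26.4765, 0) (23.1662, 9.9999)]  |A|=163.8231
4. ⊥bis P1·P3 via (24.49,10.94): [(0, 2.7145) (0, 0) (26.4765, 0) (23.1662, 9.9999)]  |A|=163.8231
5. ⊥bis P1·P4 via (15.15,10.31): [(11.7134, 6.3982) (6.0925, 0) (26.4765, 0) (23.1662, 9.9999)]  |A|=128.4349
6. ⊥bis P1·P5 via (16.085,2.135): [(15.83, 7.6928) (16.183, 0) (26.4765, 0) (23.1662, 9.9999)]  |A|=80.0922
7. ⊥bis P1·P6 via (31.07,8.135): [(15.83, 7.6928) (16.183, 0) (26.4765, 0) (23.1662, 9.9999)]  |A|=80.0922
8. ⊥bis P1·P7 via (16.6,4.495): [(17.6074, 8.2517) (16.0678, 2.5102) (16.183, 0) (26.4765, 0) (23.1662, 9.9999)]  |A|=75.4201
9. ⊥bis P1·P8 via (24.26,14.44): [(17.6074, 8.2517) (16.0678, 2.5102) (16.183, 0) (26.4765, 0) (23.1662, 9.9999)]  |A|=75.4201
10. ⊥bis P1·P9 via (39.53,12.525): [(17.6074, 8.2517) (16.0678, 2.5102) (16.183, 0) (26.4765, 0) (23.1662, 9.9999)]  |A|=75.4201
11. canonical 5-gon: [(17.6074, 8.2517) (16.0678, 2.5102) (16.183, 0) (26.4765, 0) (23.1662, 9.9999)]
12. shoelace: 75.4201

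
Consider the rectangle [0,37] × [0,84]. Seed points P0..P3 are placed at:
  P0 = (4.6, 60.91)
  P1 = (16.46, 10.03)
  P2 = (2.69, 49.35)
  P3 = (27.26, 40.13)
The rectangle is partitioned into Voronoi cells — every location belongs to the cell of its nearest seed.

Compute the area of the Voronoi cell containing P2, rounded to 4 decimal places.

1. box [0,37]×[0,84]: [(0, 0) (37, 0) (37, 84) (0, 84)]
2. ⊥bis P2·P0 via (3.645,55.13): [(0, 55.7322) (0, 0) (37, 0) (37, 49.6189)]  |A|=1948.9966
3. ⊥bis P2·P1 via (9.575,29.69): [(0, 55.7322) (0, 26.3368) (37, 39.2943) (37, 49.6189)]  |A|=734.8207
4. ⊥bis P2·P3 via (14.975,44.74): [(17.9848, 52.7607) (0, 55.7322) (0, 26.3368) (9.29, 29.5902)]  |A|=357.8185
5. canonical 4-gon: [(17.9848, 52.7607) (0, 55.7322) (0, 26.3368) (9.29, 29.5902)]
6. shoelace: 357.8185

Area of P2's cell: 357.8185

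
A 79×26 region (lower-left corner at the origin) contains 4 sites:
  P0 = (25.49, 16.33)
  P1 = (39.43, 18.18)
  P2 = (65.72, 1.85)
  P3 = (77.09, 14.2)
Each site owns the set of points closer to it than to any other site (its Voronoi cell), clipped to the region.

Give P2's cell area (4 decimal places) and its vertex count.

1. box [0,79]×[0,26]: [(0, 0) (79, 0) (79, 26) (0, 26)]
2. ⊥bis P2·P0 via (45.605,9.09): [(42.3332, 0) (79, 0) (79, 26) (51.6914, 26)]  |A|=831.6795
3. ⊥bis P2·P1 via (52.575,10.015): [(46.3542, 0) (79, 0) (79, 26) (62.5041, 26)]  |A|=638.8426
4. ⊥bis P2·P3 via (71.405,8.025): [(58.6392, 19.7778) (46.3542, 0) (79, 0) (79, 1.0327)]  |A|=333.3447
5. canonical 4-gon: [(58.6392, 19.7778) (46.3542, 0) (79, 0) (79, 1.0327)]
6. shoelace: 333.3447

Area of P2's cell: 333.3447 (4 vertices)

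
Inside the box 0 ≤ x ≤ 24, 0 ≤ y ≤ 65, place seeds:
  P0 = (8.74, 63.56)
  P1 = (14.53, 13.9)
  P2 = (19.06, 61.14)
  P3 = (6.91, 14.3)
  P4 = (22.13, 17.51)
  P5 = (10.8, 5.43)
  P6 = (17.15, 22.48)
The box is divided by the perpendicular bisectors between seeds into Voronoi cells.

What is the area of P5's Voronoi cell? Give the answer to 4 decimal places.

1. box [0,24]×[0,65]: [(0, 0) (24, 0) (24, 65) (0, 65)]
2. ⊥bis P5·P0 via (9.77,34.495): [(0, 34.1488) (0, 0) (24, 0) (24, 34.9993)]  |A|=829.7766
3. ⊥bis P5·P1 via (12.665,9.665): [(0, 15.2424) (0, 0) (24, 0) (24, 4.6733)]  |A|=238.9884
4. ⊥bis P5·P2 via (14.93,33.285): [(0, 15.2424) (0, 0) (24, 0) (24, 4.6733)]  |A|=238.9884
5. ⊥bis P5·P3 via (8.855,9.865): [(10.5364, 10.6024) (0, 5.9816) (0, 0) (24, 0) (24, 4.6733)]  |A|=190.2007
6. ⊥bis P5·P4 via (16.465,11.47): [(23.4563, 4.9127) (10.5364, 10.6024) (0, 5.9816) (0, 0) (24, 0) (24, 4.4028)]  |A|=190.1271
7. ⊥bis P5·P6 via (13.975,13.955): [(23.4563, 4.9127) (10.5364, 10.6024) (0, 5.9816) (0, 0) (24, 0) (24, 4.4028)]  |A|=190.1271
8. canonical 6-gon: [(23.4563, 4.9127) (10.5364, 10.6024) (0, 5.9816) (0, 0) (24, 0) (24, 4.4028)]
9. shoelace: 190.1271

Area of P5's cell: 190.1271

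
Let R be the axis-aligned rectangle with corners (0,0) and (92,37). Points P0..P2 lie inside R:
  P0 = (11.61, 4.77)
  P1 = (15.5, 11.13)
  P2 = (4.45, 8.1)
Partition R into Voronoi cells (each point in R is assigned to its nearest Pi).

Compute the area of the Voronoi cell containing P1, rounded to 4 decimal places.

1. box [0,92]×[0,37]: [(0, 0) (92, 0) (92, 37) (0, 37)]
2. ⊥bis P1·P0 via (13.555,7.95): [(0, 16.2407) (26.5529, 0) (92, 0) (92, 37) (0, 37)]  |A|=3188.3806
3. ⊥bis P1·P2 via (9.975,9.615): [(9.8021, 10.2454) (26.5529, 0) (92, 0) (92, 37) (2.4658, 37)]  |A|=3053.6519
4. canonical 5-gon: [(9.8021, 10.2454) (26.5529, 0) (92, 0) (92, 37) (2.4658, 37)]
5. shoelace: 3053.6519

Area of P1's cell: 3053.6519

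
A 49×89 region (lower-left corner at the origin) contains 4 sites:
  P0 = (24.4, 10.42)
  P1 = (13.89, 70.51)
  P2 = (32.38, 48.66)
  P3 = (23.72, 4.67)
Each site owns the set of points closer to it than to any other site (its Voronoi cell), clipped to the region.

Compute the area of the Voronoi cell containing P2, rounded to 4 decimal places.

1. box [0,49]×[0,89]: [(0, 0) (49, 0) (49, 89) (0, 89)]
2. ⊥bis P2·P0 via (28.39,29.54): [(0, 35.4645) (49, 25.2391) (49, 89) (0, 89)]  |A|=2873.7631
3. ⊥bis P2·P1 via (23.135,59.585): [(0, 40.0076) (0, 35.4645) (49, 25.2391) (49, 81.4726)]  |A|=1489.0278
4. ⊥bis P2·P3 via (28.05,26.665): [(0, 40.0076) (0, 35.4645) (49, 25.2391) (49, 81.4726)]  |A|=1489.0278
5. canonical 4-gon: [(0, 40.0076) (0, 35.4645) (49, 25.2391) (49, 81.4726)]
6. shoelace: 1489.0278

Area of P2's cell: 1489.0278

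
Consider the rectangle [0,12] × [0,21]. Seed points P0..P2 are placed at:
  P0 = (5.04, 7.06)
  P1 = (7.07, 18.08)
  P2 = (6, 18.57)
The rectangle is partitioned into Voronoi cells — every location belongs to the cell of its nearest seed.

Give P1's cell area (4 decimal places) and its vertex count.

Area of P1's cell: 54.8757 (4 vertices)

1. box [0,12]×[0,21]: [(0, 0) (12, 0) (12, 21) (0, 21)]
2. ⊥bis P1·P0 via (6.055,12.57): [(0, 13.6854) (12, 11.4749) (12, 21) (0, 21)]  |A|=101.0384
3. ⊥bis P1·P2 via (6.535,18.325): [(4.0672, 12.9362) (12, 11.4749) (12, 21) (7.76, 21)]  |A|=54.8757
4. canonical 4-gon: [(4.0672, 12.9362) (12, 11.4749) (12, 21) (7.76, 21)]
5. shoelace: 54.8757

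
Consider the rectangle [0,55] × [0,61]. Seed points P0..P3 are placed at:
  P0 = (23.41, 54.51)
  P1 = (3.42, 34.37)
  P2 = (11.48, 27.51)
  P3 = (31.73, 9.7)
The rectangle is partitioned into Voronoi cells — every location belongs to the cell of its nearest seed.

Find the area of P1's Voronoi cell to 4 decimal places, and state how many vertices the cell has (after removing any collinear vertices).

Area of P1's cell: 291.8375 (3 vertices)

1. box [0,55]×[0,61]: [(0, 0) (55, 0) (55, 61) (0, 61)]
2. ⊥bis P1·P0 via (13.415,44.44): [(0, 57.7551) (0, 0) (55, 0) (55, 3.1647)]  |A|=1675.2947
3. ⊥bis P1·P2 via (7.45,30.94): [(16.41, 41.4673) (0, 57.7551) (0, 22.1868)]  |A|=291.8375
4. ⊥bis P1·P3 via (17.575,22.035): [(16.41, 41.4673) (0, 57.7551) (0, 22.1868)]  |A|=291.8375
5. canonical 3-gon: [(16.41, 41.4673) (0, 57.7551) (0, 22.1868)]
6. shoelace: 291.8375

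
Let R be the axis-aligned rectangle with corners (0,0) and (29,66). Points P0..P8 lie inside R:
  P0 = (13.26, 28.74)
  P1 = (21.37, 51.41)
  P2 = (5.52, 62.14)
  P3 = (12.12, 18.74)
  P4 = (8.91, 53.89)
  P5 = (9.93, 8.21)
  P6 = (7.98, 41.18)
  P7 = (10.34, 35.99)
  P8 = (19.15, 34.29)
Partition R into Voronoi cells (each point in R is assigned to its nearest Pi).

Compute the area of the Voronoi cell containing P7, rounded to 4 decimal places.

Area of P7's cell: 109.5463

1. box [0,29]×[0,66]: [(0, 0) (29, 0) (29, 66) (0, 66)]
2. ⊥bis P7·P0 via (11.8,32.365): [(0, 27.6124) (29, 39.2924) (29, 66) (0, 66)]  |A|=943.879
3. ⊥bis P7·P1 via (15.855,43.7): [(0, 55.0412) (0, 27.6124) (24.5323, 37.4931)]  |A|=336.4452
4. ⊥bis P7·P2 via (7.93,49.065): [(8.2677, 49.1272) (0, 47.6033) (0, 27.6124) (24.5323, 37.4931)]  |A|=305.6984
5. ⊥bis P7·P3 via (11.23,27.365): [(8.2677, 49.1272) (0, 47.6033) (0, 27.6124) (24.5323, 37.4931)]  |A|=305.6984
6. ⊥bis P7·P4 via (9.625,44.94): [(13.6697, 45.2631) (0, 44.1711) (0, 27.6124) (24.5323, 37.4931)]  |A|=262.1496
7. ⊥bis P7·P5 via (10.135,22.1): [(13.6697, 45.2631) (0, 44.1711) (0, 27.6124) (24.5323, 37.4931)]  |A|=262.1496
8. ⊥bis P7·P6 via (9.16,38.585): [(17.6247, 42.4341) (0, 34.4198) (0, 27.6124) (24.5323, 37.4931)]  |A|=154.7217
9. ⊥bis P7·P8 via (14.745,35.14): [(16.0109, 41.7002) (0, 34.4198) (0, 27.6124) (14.4126, 33.4172)]  |A|=109.5463
10. canonical 4-gon: [(16.0109, 41.7002) (0, 34.4198) (0, 27.6124) (14.4126, 33.4172)]
11. shoelace: 109.5463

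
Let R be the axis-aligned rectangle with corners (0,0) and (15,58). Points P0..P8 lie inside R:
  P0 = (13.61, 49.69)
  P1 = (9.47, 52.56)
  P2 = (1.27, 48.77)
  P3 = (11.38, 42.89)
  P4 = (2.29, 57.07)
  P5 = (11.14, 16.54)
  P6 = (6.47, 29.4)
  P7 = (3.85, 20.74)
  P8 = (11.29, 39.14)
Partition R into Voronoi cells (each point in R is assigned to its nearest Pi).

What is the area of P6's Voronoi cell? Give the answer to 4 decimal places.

Area of P6's cell: 151.2696

1. box [0,15]×[0,58]: [(0, 0) (15, 0) (15, 58) (0, 58)]
2. ⊥bis P6·P0 via (10.04,39.545): [(0, 43.0781) (0, 0) (15, 0) (15, 37.7996)]  |A|=606.5823
3. ⊥bis P6·P1 via (7.97,40.98): [(4.7924, 41.3916) (0, 42.0124) (0, 0) (15, 0) (15, 37.7996)]  |A|=604.0287
4. ⊥bis P6·P2 via (3.87,39.085): [(8.1115, 40.2236) (0, 38.0461) (0, 0) (15, 0) (15, 37.7996)]  |A|=586.1739
5. ⊥bis P6·P3 via (8.925,36.145): [(2.1305, 38.618) (0, 38.0461) (0, 0) (15, 0) (15, 33.9339)]  |A|=548.5196
6. ⊥bis P6·P4 via (4.38,43.235): [(2.1305, 38.618) (0, 38.0461) (0, 0) (15, 0) (15, 33.9339)]  |A|=548.5196
7. ⊥bis P6·P5 via (8.805,22.97): [(2.1305, 38.618) (0, 38.0461) (0, 19.7725) (15, 25.2197) (15, 33.9339)]  |A|=211.0781
8. ⊥bis P6·P7 via (5.16,25.07): [(2.1305, 38.618) (0, 38.0461) (0, 26.6311) (10.3031, 23.514) (15, 25.2197) (15, 33.9339)]  |A|=175.746
9. ⊥bis P6·P8 via (8.88,34.27): [(0.8101, 38.2635) (0, 38.0461) (0, 26.6311) (10.3031, 23.514) (15, 25.2197) (15, 31.2414)]  |A|=151.2696
10. canonical 6-gon: [(0.8101, 38.2635) (0, 38.0461) (0, 26.6311) (10.3031, 23.514) (15, 25.2197) (15, 31.2414)]
11. shoelace: 151.2696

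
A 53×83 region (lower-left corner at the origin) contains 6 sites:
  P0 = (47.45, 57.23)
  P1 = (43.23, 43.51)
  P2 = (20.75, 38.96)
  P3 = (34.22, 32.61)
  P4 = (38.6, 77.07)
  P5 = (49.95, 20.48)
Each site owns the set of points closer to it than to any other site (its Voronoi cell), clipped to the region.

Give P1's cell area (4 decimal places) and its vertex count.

1. box [0,53]×[0,83]: [(0, 0) (53, 0) (53, 83) (0, 83)]
2. ⊥bis P1·P0 via (45.34,50.37): [(0, 64.3157) (0, 0) (53, 0) (53, 48.0139)]  |A|=2976.735
3. ⊥bis P1·P2 via (31.99,41.235): [(29.132, 55.3552) (40.3361, 0) (53, 0) (53, 48.0139)]  |A|=923.5056
4. ⊥bis P1·P3 via (38.725,38.06): [(29.132, 55.3552) (31.4085, 44.1078) (53, 26.2602) (53, 48.0139)]  |A|=360.7177
5. ⊥bis P1·P4 via (40.915,60.29): [(29.132, 55.3552) (31.4085, 44.1078) (53, 26.2602) (53, 48.0139)]  |A|=360.7177
6. ⊥bis P1·P5 via (46.59,31.995): [(29.132, 55.3552) (31.4085, 44.1078) (46.1999, 31.8812) (53, 33.8654) (53, 48.0139)]  |A|=334.8598
7. canonical 5-gon: [(29.132, 55.3552) (31.4085, 44.1078) (46.1999, 31.8812) (53, 33.8654) (53, 48.0139)]
8. shoelace: 334.8598

Area of P1's cell: 334.8598 (5 vertices)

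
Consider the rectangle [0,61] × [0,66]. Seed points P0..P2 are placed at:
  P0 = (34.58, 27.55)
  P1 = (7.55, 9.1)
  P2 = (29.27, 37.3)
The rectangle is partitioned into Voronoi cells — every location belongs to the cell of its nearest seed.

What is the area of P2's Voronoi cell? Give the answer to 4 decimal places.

Area of P2's cell: 1905.6034

1. box [0,61]×[0,66]: [(0, 0) (61, 0) (61, 66) (0, 66)]
2. ⊥bis P2·P0 via (31.925,32.425): [(0, 15.0382) (61, 48.2597) (61, 66) (0, 66)]  |A|=2095.4157
3. ⊥bis P2·P1 via (18.41,23.2): [(0, 37.3796) (16.9919, 24.2922) (61, 48.2597) (61, 66) (0, 66)]  |A|=1905.6034
4. canonical 5-gon: [(0, 37.3796) (16.9919, 24.2922) (61, 48.2597) (61, 66) (0, 66)]
5. shoelace: 1905.6034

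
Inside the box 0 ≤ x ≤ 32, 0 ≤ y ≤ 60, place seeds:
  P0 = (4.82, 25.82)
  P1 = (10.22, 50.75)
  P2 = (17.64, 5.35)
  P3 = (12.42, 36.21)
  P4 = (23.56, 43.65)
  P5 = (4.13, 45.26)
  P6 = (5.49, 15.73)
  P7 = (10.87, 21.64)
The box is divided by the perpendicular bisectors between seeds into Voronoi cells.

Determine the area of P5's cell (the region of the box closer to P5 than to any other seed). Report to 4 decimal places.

1. box [0,32]×[0,60]: [(0, 0) (32, 0) (32, 60) (0, 60)]
2. ⊥bis P5·P0 via (4.475,35.54): [(0, 35.3812) (32, 36.517) (32, 60) (0, 60)]  |A|=769.6299
3. ⊥bis P5·P1 via (7.175,48.005): [(0, 55.9642) (0, 35.3812) (17.9798, 36.0193)]  |A|=185.0391
4. ⊥bis P5·P2 via (10.885,25.305): [(0, 55.9642) (0, 35.3812) (17.9798, 36.0193)]  |A|=185.0391
5. ⊥bis P5·P3 via (8.275,40.735): [(11.2621, 43.4712) (0, 55.9642) (0, 35.3812) (2.5283, 35.4709)]  |A|=125.6255
6. ⊥bis P5·P4 via (13.845,44.455): [(11.2621, 43.4712) (0, 55.9642) (0, 35.3812) (2.5283, 35.4709)]  |A|=125.6255
7. ⊥bis P5·P6 via (4.81,30.495): [(11.2621, 43.4712) (0, 55.9642) (0, 35.3812) (2.5283, 35.4709)]  |A|=125.6255
8. ⊥bis P5·P7 via (7.5,33.45): [(11.2621, 43.4712) (0, 55.9642) (0, 35.3812) (2.5283, 35.4709)]  |A|=125.6255
9. canonical 4-gon: [(11.2621, 43.4712) (0, 55.9642) (0, 35.3812) (2.5283, 35.4709)]
10. shoelace: 125.6255

Area of P5's cell: 125.6255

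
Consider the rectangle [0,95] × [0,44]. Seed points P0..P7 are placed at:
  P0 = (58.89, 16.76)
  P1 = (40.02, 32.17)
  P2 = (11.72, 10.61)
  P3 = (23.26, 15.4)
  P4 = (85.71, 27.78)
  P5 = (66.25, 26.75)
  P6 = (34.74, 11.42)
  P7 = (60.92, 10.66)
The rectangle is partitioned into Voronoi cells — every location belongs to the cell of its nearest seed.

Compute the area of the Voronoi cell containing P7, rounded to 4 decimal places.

Area of P7's cell: 472.6514

1. box [0,95]×[0,44]: [(0, 0) (95, 0) (95, 44) (0, 44)]
2. ⊥bis P7·P0 via (59.905,13.71): [(18.7075, 0) (95, 0) (95, 25.3892)]  |A|=968.5016
3. ⊥bis P7·P1 via (50.47,21.415): [(33.4945, 4.9209) (28.43, 0) (95, 0) (95, 25.3892)]  |A|=944.5796
4. ⊥bis P7·P2 via (36.32,10.635): [(36.3248, 5.8628) (36.3308, 0) (95, 0) (95, 25.3892)]  |A|=916.8402
5. ⊥bis P7·P3 via (42.09,13.03): [(41.4005, 7.552) (40.45, 0) (95, 0) (95, 25.3892)]  |A|=886.4022
6. ⊥bis P7·P4 via (73.315,19.22): [(73.9031, 18.3684) (41.4005, 7.552) (40.45, 0) (86.5884, 0)]  |A|=541.3321
7. ⊥bis P7·P5 via (63.585,18.705): [(76.6624, 14.373) (69.2628, 16.8242) (41.4005, 7.552) (40.45, 0) (86.5884, 0)]  |A|=529.9316
8. ⊥bis P7·P6 via (47.83,11.04): [(76.6624, 14.373) (69.2628, 16.8242) (47.7905, 9.6784) (47.5095, 0) (86.5884, 0)]  |A|=472.6514
9. canonical 5-gon: [(76.6624, 14.373) (69.2628, 16.8242) (47.7905, 9.6784) (47.5095, 0) (86.5884, 0)]
10. shoelace: 472.6514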